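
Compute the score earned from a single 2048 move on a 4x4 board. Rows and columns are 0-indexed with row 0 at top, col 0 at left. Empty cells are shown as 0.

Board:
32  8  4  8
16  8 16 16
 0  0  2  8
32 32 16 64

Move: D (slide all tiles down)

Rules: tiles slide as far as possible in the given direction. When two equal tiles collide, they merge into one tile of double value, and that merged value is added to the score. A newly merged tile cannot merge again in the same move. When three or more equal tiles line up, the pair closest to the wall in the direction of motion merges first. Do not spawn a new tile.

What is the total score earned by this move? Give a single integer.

Answer: 16

Derivation:
Slide down:
col 0: [32, 16, 0, 32] -> [0, 32, 16, 32]  score +0 (running 0)
col 1: [8, 8, 0, 32] -> [0, 0, 16, 32]  score +16 (running 16)
col 2: [4, 16, 2, 16] -> [4, 16, 2, 16]  score +0 (running 16)
col 3: [8, 16, 8, 64] -> [8, 16, 8, 64]  score +0 (running 16)
Board after move:
 0  0  4  8
32  0 16 16
16 16  2  8
32 32 16 64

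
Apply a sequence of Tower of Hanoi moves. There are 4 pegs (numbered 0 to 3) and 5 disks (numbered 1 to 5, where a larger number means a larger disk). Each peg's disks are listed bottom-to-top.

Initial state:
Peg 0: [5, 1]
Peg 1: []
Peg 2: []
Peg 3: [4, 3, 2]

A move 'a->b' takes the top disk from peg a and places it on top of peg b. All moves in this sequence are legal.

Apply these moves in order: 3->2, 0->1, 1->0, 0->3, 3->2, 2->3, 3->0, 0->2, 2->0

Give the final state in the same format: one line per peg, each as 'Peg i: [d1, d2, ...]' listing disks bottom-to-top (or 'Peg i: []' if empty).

Answer: Peg 0: [5, 1]
Peg 1: []
Peg 2: [2]
Peg 3: [4, 3]

Derivation:
After move 1 (3->2):
Peg 0: [5, 1]
Peg 1: []
Peg 2: [2]
Peg 3: [4, 3]

After move 2 (0->1):
Peg 0: [5]
Peg 1: [1]
Peg 2: [2]
Peg 3: [4, 3]

After move 3 (1->0):
Peg 0: [5, 1]
Peg 1: []
Peg 2: [2]
Peg 3: [4, 3]

After move 4 (0->3):
Peg 0: [5]
Peg 1: []
Peg 2: [2]
Peg 3: [4, 3, 1]

After move 5 (3->2):
Peg 0: [5]
Peg 1: []
Peg 2: [2, 1]
Peg 3: [4, 3]

After move 6 (2->3):
Peg 0: [5]
Peg 1: []
Peg 2: [2]
Peg 3: [4, 3, 1]

After move 7 (3->0):
Peg 0: [5, 1]
Peg 1: []
Peg 2: [2]
Peg 3: [4, 3]

After move 8 (0->2):
Peg 0: [5]
Peg 1: []
Peg 2: [2, 1]
Peg 3: [4, 3]

After move 9 (2->0):
Peg 0: [5, 1]
Peg 1: []
Peg 2: [2]
Peg 3: [4, 3]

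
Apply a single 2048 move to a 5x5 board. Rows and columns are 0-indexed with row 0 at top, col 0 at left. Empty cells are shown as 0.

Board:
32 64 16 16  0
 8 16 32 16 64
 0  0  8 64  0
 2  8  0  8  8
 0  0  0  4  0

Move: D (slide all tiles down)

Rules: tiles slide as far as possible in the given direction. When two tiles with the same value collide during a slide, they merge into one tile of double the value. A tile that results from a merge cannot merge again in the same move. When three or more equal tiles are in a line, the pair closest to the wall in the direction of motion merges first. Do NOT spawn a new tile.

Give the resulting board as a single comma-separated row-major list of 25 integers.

Answer: 0, 0, 0, 0, 0, 0, 0, 0, 32, 0, 32, 64, 16, 64, 0, 8, 16, 32, 8, 64, 2, 8, 8, 4, 8

Derivation:
Slide down:
col 0: [32, 8, 0, 2, 0] -> [0, 0, 32, 8, 2]
col 1: [64, 16, 0, 8, 0] -> [0, 0, 64, 16, 8]
col 2: [16, 32, 8, 0, 0] -> [0, 0, 16, 32, 8]
col 3: [16, 16, 64, 8, 4] -> [0, 32, 64, 8, 4]
col 4: [0, 64, 0, 8, 0] -> [0, 0, 0, 64, 8]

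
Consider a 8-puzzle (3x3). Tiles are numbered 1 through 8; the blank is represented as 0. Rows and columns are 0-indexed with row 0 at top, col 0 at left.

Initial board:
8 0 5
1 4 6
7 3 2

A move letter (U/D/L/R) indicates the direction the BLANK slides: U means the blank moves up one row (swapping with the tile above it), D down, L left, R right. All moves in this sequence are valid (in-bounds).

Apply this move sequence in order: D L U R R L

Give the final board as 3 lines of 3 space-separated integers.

After move 1 (D):
8 4 5
1 0 6
7 3 2

After move 2 (L):
8 4 5
0 1 6
7 3 2

After move 3 (U):
0 4 5
8 1 6
7 3 2

After move 4 (R):
4 0 5
8 1 6
7 3 2

After move 5 (R):
4 5 0
8 1 6
7 3 2

After move 6 (L):
4 0 5
8 1 6
7 3 2

Answer: 4 0 5
8 1 6
7 3 2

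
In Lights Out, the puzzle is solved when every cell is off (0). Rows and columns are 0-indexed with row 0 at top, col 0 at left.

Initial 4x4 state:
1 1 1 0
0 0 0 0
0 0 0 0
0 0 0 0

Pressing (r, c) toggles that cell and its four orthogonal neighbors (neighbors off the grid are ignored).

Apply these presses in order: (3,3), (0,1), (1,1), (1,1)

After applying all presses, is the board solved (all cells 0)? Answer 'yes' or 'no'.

Answer: no

Derivation:
After press 1 at (3,3):
1 1 1 0
0 0 0 0
0 0 0 1
0 0 1 1

After press 2 at (0,1):
0 0 0 0
0 1 0 0
0 0 0 1
0 0 1 1

After press 3 at (1,1):
0 1 0 0
1 0 1 0
0 1 0 1
0 0 1 1

After press 4 at (1,1):
0 0 0 0
0 1 0 0
0 0 0 1
0 0 1 1

Lights still on: 4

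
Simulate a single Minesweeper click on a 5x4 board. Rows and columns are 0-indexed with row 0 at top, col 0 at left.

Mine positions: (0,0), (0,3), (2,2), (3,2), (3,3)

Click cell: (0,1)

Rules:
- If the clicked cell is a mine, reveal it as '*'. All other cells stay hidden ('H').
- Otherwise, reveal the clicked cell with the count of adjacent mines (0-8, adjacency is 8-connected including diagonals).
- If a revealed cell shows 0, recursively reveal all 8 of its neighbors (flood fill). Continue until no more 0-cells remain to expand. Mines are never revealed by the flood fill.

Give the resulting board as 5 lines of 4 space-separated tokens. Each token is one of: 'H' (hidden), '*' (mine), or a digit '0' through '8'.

H 1 H H
H H H H
H H H H
H H H H
H H H H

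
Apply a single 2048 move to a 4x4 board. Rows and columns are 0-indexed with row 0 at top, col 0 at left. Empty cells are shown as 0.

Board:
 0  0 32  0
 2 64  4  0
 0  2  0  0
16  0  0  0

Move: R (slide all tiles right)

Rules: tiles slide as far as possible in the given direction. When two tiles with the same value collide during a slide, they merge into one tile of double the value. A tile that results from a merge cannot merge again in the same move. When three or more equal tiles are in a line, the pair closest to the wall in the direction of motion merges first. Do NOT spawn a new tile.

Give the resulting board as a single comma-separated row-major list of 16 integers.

Answer: 0, 0, 0, 32, 0, 2, 64, 4, 0, 0, 0, 2, 0, 0, 0, 16

Derivation:
Slide right:
row 0: [0, 0, 32, 0] -> [0, 0, 0, 32]
row 1: [2, 64, 4, 0] -> [0, 2, 64, 4]
row 2: [0, 2, 0, 0] -> [0, 0, 0, 2]
row 3: [16, 0, 0, 0] -> [0, 0, 0, 16]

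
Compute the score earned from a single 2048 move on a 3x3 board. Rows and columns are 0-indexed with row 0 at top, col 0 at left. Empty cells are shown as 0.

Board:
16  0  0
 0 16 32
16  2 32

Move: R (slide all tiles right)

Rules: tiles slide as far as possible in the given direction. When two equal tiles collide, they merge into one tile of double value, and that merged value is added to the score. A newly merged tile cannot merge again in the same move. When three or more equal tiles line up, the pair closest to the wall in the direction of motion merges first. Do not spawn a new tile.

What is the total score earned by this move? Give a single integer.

Answer: 0

Derivation:
Slide right:
row 0: [16, 0, 0] -> [0, 0, 16]  score +0 (running 0)
row 1: [0, 16, 32] -> [0, 16, 32]  score +0 (running 0)
row 2: [16, 2, 32] -> [16, 2, 32]  score +0 (running 0)
Board after move:
 0  0 16
 0 16 32
16  2 32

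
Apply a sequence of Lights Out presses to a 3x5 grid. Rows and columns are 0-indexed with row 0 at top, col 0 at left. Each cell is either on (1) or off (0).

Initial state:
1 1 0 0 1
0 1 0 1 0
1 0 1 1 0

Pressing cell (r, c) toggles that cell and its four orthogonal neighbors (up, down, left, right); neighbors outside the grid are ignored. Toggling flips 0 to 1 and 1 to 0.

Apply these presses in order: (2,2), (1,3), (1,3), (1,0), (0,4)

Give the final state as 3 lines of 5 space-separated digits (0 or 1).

After press 1 at (2,2):
1 1 0 0 1
0 1 1 1 0
1 1 0 0 0

After press 2 at (1,3):
1 1 0 1 1
0 1 0 0 1
1 1 0 1 0

After press 3 at (1,3):
1 1 0 0 1
0 1 1 1 0
1 1 0 0 0

After press 4 at (1,0):
0 1 0 0 1
1 0 1 1 0
0 1 0 0 0

After press 5 at (0,4):
0 1 0 1 0
1 0 1 1 1
0 1 0 0 0

Answer: 0 1 0 1 0
1 0 1 1 1
0 1 0 0 0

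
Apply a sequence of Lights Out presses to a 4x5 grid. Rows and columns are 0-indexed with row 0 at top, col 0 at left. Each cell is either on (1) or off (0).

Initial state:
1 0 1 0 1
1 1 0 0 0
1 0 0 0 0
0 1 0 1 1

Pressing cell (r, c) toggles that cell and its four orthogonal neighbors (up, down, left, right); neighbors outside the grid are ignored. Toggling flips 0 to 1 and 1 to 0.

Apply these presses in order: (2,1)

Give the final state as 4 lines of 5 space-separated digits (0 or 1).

After press 1 at (2,1):
1 0 1 0 1
1 0 0 0 0
0 1 1 0 0
0 0 0 1 1

Answer: 1 0 1 0 1
1 0 0 0 0
0 1 1 0 0
0 0 0 1 1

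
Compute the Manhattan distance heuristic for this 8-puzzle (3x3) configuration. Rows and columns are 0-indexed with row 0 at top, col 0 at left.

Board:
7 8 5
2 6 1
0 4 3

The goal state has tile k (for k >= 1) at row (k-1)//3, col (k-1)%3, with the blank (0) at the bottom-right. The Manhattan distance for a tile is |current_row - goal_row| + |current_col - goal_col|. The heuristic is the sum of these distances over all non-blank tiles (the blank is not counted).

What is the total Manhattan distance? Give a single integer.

Tile 7: at (0,0), goal (2,0), distance |0-2|+|0-0| = 2
Tile 8: at (0,1), goal (2,1), distance |0-2|+|1-1| = 2
Tile 5: at (0,2), goal (1,1), distance |0-1|+|2-1| = 2
Tile 2: at (1,0), goal (0,1), distance |1-0|+|0-1| = 2
Tile 6: at (1,1), goal (1,2), distance |1-1|+|1-2| = 1
Tile 1: at (1,2), goal (0,0), distance |1-0|+|2-0| = 3
Tile 4: at (2,1), goal (1,0), distance |2-1|+|1-0| = 2
Tile 3: at (2,2), goal (0,2), distance |2-0|+|2-2| = 2
Sum: 2 + 2 + 2 + 2 + 1 + 3 + 2 + 2 = 16

Answer: 16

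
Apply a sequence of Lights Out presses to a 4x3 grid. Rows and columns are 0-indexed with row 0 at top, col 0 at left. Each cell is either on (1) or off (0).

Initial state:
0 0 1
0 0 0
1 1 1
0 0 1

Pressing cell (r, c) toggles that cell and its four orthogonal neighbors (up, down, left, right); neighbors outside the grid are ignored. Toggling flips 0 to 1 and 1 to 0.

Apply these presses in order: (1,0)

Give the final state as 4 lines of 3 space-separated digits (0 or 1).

Answer: 1 0 1
1 1 0
0 1 1
0 0 1

Derivation:
After press 1 at (1,0):
1 0 1
1 1 0
0 1 1
0 0 1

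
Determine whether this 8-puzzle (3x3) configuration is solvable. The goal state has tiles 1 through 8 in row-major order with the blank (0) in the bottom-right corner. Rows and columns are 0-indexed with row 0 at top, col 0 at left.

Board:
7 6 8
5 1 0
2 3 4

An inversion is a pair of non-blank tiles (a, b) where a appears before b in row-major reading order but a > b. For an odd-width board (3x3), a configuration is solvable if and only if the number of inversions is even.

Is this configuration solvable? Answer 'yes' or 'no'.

Answer: yes

Derivation:
Inversions (pairs i<j in row-major order where tile[i] > tile[j] > 0): 20
20 is even, so the puzzle is solvable.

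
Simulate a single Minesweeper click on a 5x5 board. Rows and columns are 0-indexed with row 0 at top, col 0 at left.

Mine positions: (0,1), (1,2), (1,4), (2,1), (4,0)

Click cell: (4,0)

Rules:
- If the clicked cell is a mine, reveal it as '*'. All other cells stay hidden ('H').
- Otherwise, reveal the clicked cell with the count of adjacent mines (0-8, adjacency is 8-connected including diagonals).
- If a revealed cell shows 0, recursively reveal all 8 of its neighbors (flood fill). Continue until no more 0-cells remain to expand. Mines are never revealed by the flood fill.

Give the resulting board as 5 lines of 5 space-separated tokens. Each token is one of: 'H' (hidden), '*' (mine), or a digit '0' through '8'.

H H H H H
H H H H H
H H H H H
H H H H H
* H H H H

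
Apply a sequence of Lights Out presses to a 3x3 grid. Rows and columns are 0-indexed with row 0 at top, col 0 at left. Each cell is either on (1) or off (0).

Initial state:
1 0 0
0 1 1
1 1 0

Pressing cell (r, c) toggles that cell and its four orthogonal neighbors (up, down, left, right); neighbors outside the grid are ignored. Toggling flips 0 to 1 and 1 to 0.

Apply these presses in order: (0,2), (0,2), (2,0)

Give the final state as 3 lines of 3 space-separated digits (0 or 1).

After press 1 at (0,2):
1 1 1
0 1 0
1 1 0

After press 2 at (0,2):
1 0 0
0 1 1
1 1 0

After press 3 at (2,0):
1 0 0
1 1 1
0 0 0

Answer: 1 0 0
1 1 1
0 0 0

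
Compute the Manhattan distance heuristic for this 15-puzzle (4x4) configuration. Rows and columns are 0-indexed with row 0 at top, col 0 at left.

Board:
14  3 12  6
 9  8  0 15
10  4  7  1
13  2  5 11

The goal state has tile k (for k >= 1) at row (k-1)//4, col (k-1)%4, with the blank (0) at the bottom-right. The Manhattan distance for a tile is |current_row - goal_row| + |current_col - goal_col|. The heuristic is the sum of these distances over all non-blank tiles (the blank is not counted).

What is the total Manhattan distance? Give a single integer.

Tile 14: (0,0)->(3,1) = 4
Tile 3: (0,1)->(0,2) = 1
Tile 12: (0,2)->(2,3) = 3
Tile 6: (0,3)->(1,1) = 3
Tile 9: (1,0)->(2,0) = 1
Tile 8: (1,1)->(1,3) = 2
Tile 15: (1,3)->(3,2) = 3
Tile 10: (2,0)->(2,1) = 1
Tile 4: (2,1)->(0,3) = 4
Tile 7: (2,2)->(1,2) = 1
Tile 1: (2,3)->(0,0) = 5
Tile 13: (3,0)->(3,0) = 0
Tile 2: (3,1)->(0,1) = 3
Tile 5: (3,2)->(1,0) = 4
Tile 11: (3,3)->(2,2) = 2
Sum: 4 + 1 + 3 + 3 + 1 + 2 + 3 + 1 + 4 + 1 + 5 + 0 + 3 + 4 + 2 = 37

Answer: 37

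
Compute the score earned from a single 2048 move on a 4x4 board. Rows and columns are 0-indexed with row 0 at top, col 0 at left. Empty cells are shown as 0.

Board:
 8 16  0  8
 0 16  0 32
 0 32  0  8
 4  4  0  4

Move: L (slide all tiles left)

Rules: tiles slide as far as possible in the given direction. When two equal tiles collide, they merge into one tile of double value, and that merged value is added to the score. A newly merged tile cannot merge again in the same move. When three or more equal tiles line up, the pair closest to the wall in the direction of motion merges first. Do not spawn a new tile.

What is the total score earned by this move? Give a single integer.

Slide left:
row 0: [8, 16, 0, 8] -> [8, 16, 8, 0]  score +0 (running 0)
row 1: [0, 16, 0, 32] -> [16, 32, 0, 0]  score +0 (running 0)
row 2: [0, 32, 0, 8] -> [32, 8, 0, 0]  score +0 (running 0)
row 3: [4, 4, 0, 4] -> [8, 4, 0, 0]  score +8 (running 8)
Board after move:
 8 16  8  0
16 32  0  0
32  8  0  0
 8  4  0  0

Answer: 8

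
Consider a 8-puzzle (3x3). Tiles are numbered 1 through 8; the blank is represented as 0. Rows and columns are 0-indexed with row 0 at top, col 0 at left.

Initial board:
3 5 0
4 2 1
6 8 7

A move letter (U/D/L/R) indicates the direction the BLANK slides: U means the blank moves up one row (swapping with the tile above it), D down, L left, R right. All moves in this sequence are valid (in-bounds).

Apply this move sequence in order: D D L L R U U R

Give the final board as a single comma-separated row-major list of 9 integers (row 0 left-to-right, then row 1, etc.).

Answer: 3, 1, 0, 4, 5, 7, 6, 2, 8

Derivation:
After move 1 (D):
3 5 1
4 2 0
6 8 7

After move 2 (D):
3 5 1
4 2 7
6 8 0

After move 3 (L):
3 5 1
4 2 7
6 0 8

After move 4 (L):
3 5 1
4 2 7
0 6 8

After move 5 (R):
3 5 1
4 2 7
6 0 8

After move 6 (U):
3 5 1
4 0 7
6 2 8

After move 7 (U):
3 0 1
4 5 7
6 2 8

After move 8 (R):
3 1 0
4 5 7
6 2 8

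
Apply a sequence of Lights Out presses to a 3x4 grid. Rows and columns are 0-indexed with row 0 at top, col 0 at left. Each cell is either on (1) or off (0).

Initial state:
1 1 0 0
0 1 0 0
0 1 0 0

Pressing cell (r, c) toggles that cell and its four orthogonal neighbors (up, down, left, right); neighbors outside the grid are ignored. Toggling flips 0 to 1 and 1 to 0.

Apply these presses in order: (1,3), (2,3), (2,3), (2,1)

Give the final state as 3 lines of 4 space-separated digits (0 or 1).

Answer: 1 1 0 1
0 0 1 1
1 0 1 1

Derivation:
After press 1 at (1,3):
1 1 0 1
0 1 1 1
0 1 0 1

After press 2 at (2,3):
1 1 0 1
0 1 1 0
0 1 1 0

After press 3 at (2,3):
1 1 0 1
0 1 1 1
0 1 0 1

After press 4 at (2,1):
1 1 0 1
0 0 1 1
1 0 1 1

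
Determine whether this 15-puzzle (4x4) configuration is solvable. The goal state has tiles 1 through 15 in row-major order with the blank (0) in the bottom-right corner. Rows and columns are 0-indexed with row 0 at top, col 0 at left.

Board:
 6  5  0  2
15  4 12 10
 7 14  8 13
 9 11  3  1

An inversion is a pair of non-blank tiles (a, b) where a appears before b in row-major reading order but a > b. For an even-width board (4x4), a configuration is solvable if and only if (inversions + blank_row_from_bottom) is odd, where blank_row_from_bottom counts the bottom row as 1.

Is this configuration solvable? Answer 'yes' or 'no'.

Answer: no

Derivation:
Inversions: 54
Blank is in row 0 (0-indexed from top), which is row 4 counting from the bottom (bottom = 1).
54 + 4 = 58, which is even, so the puzzle is not solvable.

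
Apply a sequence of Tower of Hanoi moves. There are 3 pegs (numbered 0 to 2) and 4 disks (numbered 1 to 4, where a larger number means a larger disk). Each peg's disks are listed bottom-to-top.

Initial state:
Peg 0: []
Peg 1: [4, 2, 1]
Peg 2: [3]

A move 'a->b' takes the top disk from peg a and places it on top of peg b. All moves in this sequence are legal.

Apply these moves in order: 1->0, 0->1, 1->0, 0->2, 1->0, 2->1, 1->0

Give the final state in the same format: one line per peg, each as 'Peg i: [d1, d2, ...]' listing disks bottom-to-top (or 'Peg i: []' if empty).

Answer: Peg 0: [2, 1]
Peg 1: [4]
Peg 2: [3]

Derivation:
After move 1 (1->0):
Peg 0: [1]
Peg 1: [4, 2]
Peg 2: [3]

After move 2 (0->1):
Peg 0: []
Peg 1: [4, 2, 1]
Peg 2: [3]

After move 3 (1->0):
Peg 0: [1]
Peg 1: [4, 2]
Peg 2: [3]

After move 4 (0->2):
Peg 0: []
Peg 1: [4, 2]
Peg 2: [3, 1]

After move 5 (1->0):
Peg 0: [2]
Peg 1: [4]
Peg 2: [3, 1]

After move 6 (2->1):
Peg 0: [2]
Peg 1: [4, 1]
Peg 2: [3]

After move 7 (1->0):
Peg 0: [2, 1]
Peg 1: [4]
Peg 2: [3]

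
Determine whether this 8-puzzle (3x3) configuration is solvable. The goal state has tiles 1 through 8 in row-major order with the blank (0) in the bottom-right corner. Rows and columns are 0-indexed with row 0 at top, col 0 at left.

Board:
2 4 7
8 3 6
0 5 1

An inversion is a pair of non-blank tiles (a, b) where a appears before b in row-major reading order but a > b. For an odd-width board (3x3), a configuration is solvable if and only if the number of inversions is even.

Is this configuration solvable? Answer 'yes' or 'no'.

Inversions (pairs i<j in row-major order where tile[i] > tile[j] > 0): 15
15 is odd, so the puzzle is not solvable.

Answer: no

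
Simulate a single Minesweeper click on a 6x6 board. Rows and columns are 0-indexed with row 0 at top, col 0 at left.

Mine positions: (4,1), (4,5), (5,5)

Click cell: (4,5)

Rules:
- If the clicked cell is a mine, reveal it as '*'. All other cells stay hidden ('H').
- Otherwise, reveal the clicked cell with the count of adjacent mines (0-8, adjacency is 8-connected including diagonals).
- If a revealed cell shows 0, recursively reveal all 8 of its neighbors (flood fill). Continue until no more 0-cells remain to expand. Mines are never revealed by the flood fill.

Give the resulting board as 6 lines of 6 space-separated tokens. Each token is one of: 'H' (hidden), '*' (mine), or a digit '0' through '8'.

H H H H H H
H H H H H H
H H H H H H
H H H H H H
H H H H H *
H H H H H H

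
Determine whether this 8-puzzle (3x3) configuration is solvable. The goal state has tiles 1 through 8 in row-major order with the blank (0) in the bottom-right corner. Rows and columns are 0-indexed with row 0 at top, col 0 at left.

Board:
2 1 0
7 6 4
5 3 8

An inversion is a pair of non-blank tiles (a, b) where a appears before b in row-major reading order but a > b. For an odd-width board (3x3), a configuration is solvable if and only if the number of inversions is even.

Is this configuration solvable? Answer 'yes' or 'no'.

Inversions (pairs i<j in row-major order where tile[i] > tile[j] > 0): 10
10 is even, so the puzzle is solvable.

Answer: yes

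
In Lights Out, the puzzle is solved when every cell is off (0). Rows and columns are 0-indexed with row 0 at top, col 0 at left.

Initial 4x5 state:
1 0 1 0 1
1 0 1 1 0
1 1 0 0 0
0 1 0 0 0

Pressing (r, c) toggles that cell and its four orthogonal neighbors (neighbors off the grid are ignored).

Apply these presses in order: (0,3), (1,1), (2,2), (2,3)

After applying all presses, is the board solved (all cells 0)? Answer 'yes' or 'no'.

After press 1 at (0,3):
1 0 0 1 0
1 0 1 0 0
1 1 0 0 0
0 1 0 0 0

After press 2 at (1,1):
1 1 0 1 0
0 1 0 0 0
1 0 0 0 0
0 1 0 0 0

After press 3 at (2,2):
1 1 0 1 0
0 1 1 0 0
1 1 1 1 0
0 1 1 0 0

After press 4 at (2,3):
1 1 0 1 0
0 1 1 1 0
1 1 0 0 1
0 1 1 1 0

Lights still on: 12

Answer: no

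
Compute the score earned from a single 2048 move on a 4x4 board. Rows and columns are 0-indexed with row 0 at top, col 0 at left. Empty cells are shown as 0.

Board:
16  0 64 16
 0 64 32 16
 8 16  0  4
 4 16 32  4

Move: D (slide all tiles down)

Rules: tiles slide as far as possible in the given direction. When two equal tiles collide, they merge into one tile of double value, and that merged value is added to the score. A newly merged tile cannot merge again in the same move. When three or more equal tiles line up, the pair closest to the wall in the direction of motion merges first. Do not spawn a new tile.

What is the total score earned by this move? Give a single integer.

Slide down:
col 0: [16, 0, 8, 4] -> [0, 16, 8, 4]  score +0 (running 0)
col 1: [0, 64, 16, 16] -> [0, 0, 64, 32]  score +32 (running 32)
col 2: [64, 32, 0, 32] -> [0, 0, 64, 64]  score +64 (running 96)
col 3: [16, 16, 4, 4] -> [0, 0, 32, 8]  score +40 (running 136)
Board after move:
 0  0  0  0
16  0  0  0
 8 64 64 32
 4 32 64  8

Answer: 136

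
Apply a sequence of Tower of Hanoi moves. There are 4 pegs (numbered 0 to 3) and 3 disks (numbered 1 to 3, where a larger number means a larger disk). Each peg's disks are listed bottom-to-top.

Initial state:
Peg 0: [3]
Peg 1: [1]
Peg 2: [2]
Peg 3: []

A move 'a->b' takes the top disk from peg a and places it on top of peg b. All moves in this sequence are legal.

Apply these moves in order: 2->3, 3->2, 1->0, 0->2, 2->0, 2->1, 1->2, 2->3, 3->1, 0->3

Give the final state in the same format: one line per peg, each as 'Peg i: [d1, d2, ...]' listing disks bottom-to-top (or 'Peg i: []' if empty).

After move 1 (2->3):
Peg 0: [3]
Peg 1: [1]
Peg 2: []
Peg 3: [2]

After move 2 (3->2):
Peg 0: [3]
Peg 1: [1]
Peg 2: [2]
Peg 3: []

After move 3 (1->0):
Peg 0: [3, 1]
Peg 1: []
Peg 2: [2]
Peg 3: []

After move 4 (0->2):
Peg 0: [3]
Peg 1: []
Peg 2: [2, 1]
Peg 3: []

After move 5 (2->0):
Peg 0: [3, 1]
Peg 1: []
Peg 2: [2]
Peg 3: []

After move 6 (2->1):
Peg 0: [3, 1]
Peg 1: [2]
Peg 2: []
Peg 3: []

After move 7 (1->2):
Peg 0: [3, 1]
Peg 1: []
Peg 2: [2]
Peg 3: []

After move 8 (2->3):
Peg 0: [3, 1]
Peg 1: []
Peg 2: []
Peg 3: [2]

After move 9 (3->1):
Peg 0: [3, 1]
Peg 1: [2]
Peg 2: []
Peg 3: []

After move 10 (0->3):
Peg 0: [3]
Peg 1: [2]
Peg 2: []
Peg 3: [1]

Answer: Peg 0: [3]
Peg 1: [2]
Peg 2: []
Peg 3: [1]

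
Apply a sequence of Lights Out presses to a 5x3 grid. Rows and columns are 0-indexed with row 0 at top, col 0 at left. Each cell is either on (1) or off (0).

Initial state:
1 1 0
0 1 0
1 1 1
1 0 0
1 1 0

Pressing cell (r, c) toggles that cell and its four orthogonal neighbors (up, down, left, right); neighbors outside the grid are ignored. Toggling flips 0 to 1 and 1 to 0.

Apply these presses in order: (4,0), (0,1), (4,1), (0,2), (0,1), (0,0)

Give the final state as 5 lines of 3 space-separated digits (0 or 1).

Answer: 0 1 1
1 1 1
1 1 1
0 1 0
1 1 1

Derivation:
After press 1 at (4,0):
1 1 0
0 1 0
1 1 1
0 0 0
0 0 0

After press 2 at (0,1):
0 0 1
0 0 0
1 1 1
0 0 0
0 0 0

After press 3 at (4,1):
0 0 1
0 0 0
1 1 1
0 1 0
1 1 1

After press 4 at (0,2):
0 1 0
0 0 1
1 1 1
0 1 0
1 1 1

After press 5 at (0,1):
1 0 1
0 1 1
1 1 1
0 1 0
1 1 1

After press 6 at (0,0):
0 1 1
1 1 1
1 1 1
0 1 0
1 1 1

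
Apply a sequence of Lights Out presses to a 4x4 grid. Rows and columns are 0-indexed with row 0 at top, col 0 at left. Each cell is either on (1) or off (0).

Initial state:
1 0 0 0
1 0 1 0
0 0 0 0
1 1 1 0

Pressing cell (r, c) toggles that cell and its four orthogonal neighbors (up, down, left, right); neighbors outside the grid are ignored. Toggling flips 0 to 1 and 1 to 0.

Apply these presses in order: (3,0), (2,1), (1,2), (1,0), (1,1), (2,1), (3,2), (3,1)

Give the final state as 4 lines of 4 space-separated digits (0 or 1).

Answer: 0 1 1 0
1 1 1 1
0 0 0 0
1 0 1 1

Derivation:
After press 1 at (3,0):
1 0 0 0
1 0 1 0
1 0 0 0
0 0 1 0

After press 2 at (2,1):
1 0 0 0
1 1 1 0
0 1 1 0
0 1 1 0

After press 3 at (1,2):
1 0 1 0
1 0 0 1
0 1 0 0
0 1 1 0

After press 4 at (1,0):
0 0 1 0
0 1 0 1
1 1 0 0
0 1 1 0

After press 5 at (1,1):
0 1 1 0
1 0 1 1
1 0 0 0
0 1 1 0

After press 6 at (2,1):
0 1 1 0
1 1 1 1
0 1 1 0
0 0 1 0

After press 7 at (3,2):
0 1 1 0
1 1 1 1
0 1 0 0
0 1 0 1

After press 8 at (3,1):
0 1 1 0
1 1 1 1
0 0 0 0
1 0 1 1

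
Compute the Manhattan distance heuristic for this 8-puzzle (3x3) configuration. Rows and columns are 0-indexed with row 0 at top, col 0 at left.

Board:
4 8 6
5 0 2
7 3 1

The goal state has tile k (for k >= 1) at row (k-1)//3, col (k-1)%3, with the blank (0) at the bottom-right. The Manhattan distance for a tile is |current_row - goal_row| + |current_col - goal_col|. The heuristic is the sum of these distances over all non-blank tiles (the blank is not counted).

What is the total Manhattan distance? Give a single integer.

Answer: 14

Derivation:
Tile 4: at (0,0), goal (1,0), distance |0-1|+|0-0| = 1
Tile 8: at (0,1), goal (2,1), distance |0-2|+|1-1| = 2
Tile 6: at (0,2), goal (1,2), distance |0-1|+|2-2| = 1
Tile 5: at (1,0), goal (1,1), distance |1-1|+|0-1| = 1
Tile 2: at (1,2), goal (0,1), distance |1-0|+|2-1| = 2
Tile 7: at (2,0), goal (2,0), distance |2-2|+|0-0| = 0
Tile 3: at (2,1), goal (0,2), distance |2-0|+|1-2| = 3
Tile 1: at (2,2), goal (0,0), distance |2-0|+|2-0| = 4
Sum: 1 + 2 + 1 + 1 + 2 + 0 + 3 + 4 = 14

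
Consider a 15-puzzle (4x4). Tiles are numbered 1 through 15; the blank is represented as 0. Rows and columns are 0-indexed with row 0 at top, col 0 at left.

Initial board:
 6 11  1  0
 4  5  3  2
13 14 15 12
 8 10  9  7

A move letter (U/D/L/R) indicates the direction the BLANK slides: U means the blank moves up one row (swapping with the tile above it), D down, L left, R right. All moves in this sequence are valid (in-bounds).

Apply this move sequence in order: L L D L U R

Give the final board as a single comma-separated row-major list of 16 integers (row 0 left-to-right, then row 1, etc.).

Answer: 5, 0, 11, 1, 6, 4, 3, 2, 13, 14, 15, 12, 8, 10, 9, 7

Derivation:
After move 1 (L):
 6 11  0  1
 4  5  3  2
13 14 15 12
 8 10  9  7

After move 2 (L):
 6  0 11  1
 4  5  3  2
13 14 15 12
 8 10  9  7

After move 3 (D):
 6  5 11  1
 4  0  3  2
13 14 15 12
 8 10  9  7

After move 4 (L):
 6  5 11  1
 0  4  3  2
13 14 15 12
 8 10  9  7

After move 5 (U):
 0  5 11  1
 6  4  3  2
13 14 15 12
 8 10  9  7

After move 6 (R):
 5  0 11  1
 6  4  3  2
13 14 15 12
 8 10  9  7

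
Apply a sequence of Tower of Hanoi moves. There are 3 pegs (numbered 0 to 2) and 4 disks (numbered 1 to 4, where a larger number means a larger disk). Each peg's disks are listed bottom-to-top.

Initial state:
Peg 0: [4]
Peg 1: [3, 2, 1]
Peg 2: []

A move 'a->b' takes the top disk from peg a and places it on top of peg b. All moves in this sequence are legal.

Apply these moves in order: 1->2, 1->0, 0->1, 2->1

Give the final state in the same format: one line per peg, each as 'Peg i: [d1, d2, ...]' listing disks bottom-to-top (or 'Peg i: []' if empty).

Answer: Peg 0: [4]
Peg 1: [3, 2, 1]
Peg 2: []

Derivation:
After move 1 (1->2):
Peg 0: [4]
Peg 1: [3, 2]
Peg 2: [1]

After move 2 (1->0):
Peg 0: [4, 2]
Peg 1: [3]
Peg 2: [1]

After move 3 (0->1):
Peg 0: [4]
Peg 1: [3, 2]
Peg 2: [1]

After move 4 (2->1):
Peg 0: [4]
Peg 1: [3, 2, 1]
Peg 2: []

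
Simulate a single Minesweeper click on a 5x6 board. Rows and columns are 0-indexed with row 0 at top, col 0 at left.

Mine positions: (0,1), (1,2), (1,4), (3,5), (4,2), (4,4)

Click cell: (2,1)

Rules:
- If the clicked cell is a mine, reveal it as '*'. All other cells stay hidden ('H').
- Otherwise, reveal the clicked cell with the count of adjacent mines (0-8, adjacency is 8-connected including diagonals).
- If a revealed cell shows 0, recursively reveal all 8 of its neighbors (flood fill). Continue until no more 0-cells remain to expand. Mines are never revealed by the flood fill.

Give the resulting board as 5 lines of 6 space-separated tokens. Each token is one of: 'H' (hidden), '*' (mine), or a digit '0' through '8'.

H H H H H H
H H H H H H
H 1 H H H H
H H H H H H
H H H H H H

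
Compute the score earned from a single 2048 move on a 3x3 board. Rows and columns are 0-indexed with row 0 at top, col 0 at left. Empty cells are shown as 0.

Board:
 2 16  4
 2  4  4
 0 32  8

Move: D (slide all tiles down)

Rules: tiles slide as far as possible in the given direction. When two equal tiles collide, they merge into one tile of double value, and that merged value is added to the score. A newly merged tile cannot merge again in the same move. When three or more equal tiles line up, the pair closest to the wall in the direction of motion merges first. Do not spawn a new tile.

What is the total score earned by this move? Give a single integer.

Slide down:
col 0: [2, 2, 0] -> [0, 0, 4]  score +4 (running 4)
col 1: [16, 4, 32] -> [16, 4, 32]  score +0 (running 4)
col 2: [4, 4, 8] -> [0, 8, 8]  score +8 (running 12)
Board after move:
 0 16  0
 0  4  8
 4 32  8

Answer: 12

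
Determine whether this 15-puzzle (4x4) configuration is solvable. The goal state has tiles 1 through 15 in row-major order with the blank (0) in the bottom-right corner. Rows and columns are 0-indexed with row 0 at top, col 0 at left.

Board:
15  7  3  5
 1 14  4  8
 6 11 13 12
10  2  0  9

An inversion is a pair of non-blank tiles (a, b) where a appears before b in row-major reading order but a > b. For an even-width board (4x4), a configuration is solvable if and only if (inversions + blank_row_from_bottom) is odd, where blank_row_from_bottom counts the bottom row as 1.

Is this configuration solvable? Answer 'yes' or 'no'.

Inversions: 50
Blank is in row 3 (0-indexed from top), which is row 1 counting from the bottom (bottom = 1).
50 + 1 = 51, which is odd, so the puzzle is solvable.

Answer: yes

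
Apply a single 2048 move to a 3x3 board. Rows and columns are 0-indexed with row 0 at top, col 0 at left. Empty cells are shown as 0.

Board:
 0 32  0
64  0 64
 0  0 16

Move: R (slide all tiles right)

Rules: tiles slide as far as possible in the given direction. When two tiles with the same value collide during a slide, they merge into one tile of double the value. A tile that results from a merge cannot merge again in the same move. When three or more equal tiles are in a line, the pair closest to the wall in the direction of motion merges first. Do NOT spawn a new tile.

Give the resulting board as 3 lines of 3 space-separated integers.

Answer:   0   0  32
  0   0 128
  0   0  16

Derivation:
Slide right:
row 0: [0, 32, 0] -> [0, 0, 32]
row 1: [64, 0, 64] -> [0, 0, 128]
row 2: [0, 0, 16] -> [0, 0, 16]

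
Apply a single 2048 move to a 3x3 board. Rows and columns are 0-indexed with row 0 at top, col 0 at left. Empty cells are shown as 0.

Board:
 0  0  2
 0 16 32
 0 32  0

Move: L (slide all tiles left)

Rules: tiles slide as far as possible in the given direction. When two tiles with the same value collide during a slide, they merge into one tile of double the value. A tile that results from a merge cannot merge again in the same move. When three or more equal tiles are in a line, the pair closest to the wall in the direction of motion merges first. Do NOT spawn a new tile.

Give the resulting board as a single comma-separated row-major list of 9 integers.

Answer: 2, 0, 0, 16, 32, 0, 32, 0, 0

Derivation:
Slide left:
row 0: [0, 0, 2] -> [2, 0, 0]
row 1: [0, 16, 32] -> [16, 32, 0]
row 2: [0, 32, 0] -> [32, 0, 0]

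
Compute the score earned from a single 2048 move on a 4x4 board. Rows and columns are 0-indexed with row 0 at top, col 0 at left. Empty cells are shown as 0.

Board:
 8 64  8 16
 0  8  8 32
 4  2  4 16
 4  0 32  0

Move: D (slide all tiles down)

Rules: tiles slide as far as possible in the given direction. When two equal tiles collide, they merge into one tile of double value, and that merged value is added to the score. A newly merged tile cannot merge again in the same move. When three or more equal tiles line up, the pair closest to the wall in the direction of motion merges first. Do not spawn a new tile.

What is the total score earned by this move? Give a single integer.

Slide down:
col 0: [8, 0, 4, 4] -> [0, 0, 8, 8]  score +8 (running 8)
col 1: [64, 8, 2, 0] -> [0, 64, 8, 2]  score +0 (running 8)
col 2: [8, 8, 4, 32] -> [0, 16, 4, 32]  score +16 (running 24)
col 3: [16, 32, 16, 0] -> [0, 16, 32, 16]  score +0 (running 24)
Board after move:
 0  0  0  0
 0 64 16 16
 8  8  4 32
 8  2 32 16

Answer: 24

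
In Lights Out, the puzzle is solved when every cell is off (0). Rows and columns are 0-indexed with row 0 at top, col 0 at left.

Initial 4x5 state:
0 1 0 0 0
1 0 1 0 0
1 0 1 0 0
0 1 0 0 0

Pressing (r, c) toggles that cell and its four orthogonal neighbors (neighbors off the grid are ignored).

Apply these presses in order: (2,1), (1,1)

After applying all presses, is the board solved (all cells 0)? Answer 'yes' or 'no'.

After press 1 at (2,1):
0 1 0 0 0
1 1 1 0 0
0 1 0 0 0
0 0 0 0 0

After press 2 at (1,1):
0 0 0 0 0
0 0 0 0 0
0 0 0 0 0
0 0 0 0 0

Lights still on: 0

Answer: yes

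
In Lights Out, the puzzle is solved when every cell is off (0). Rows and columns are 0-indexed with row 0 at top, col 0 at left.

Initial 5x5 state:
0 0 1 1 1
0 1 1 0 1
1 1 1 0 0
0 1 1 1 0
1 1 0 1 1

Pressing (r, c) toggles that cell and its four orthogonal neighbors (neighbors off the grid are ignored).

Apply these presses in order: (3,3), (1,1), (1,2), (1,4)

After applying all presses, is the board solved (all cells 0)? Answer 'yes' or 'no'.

Answer: no

Derivation:
After press 1 at (3,3):
0 0 1 1 1
0 1 1 0 1
1 1 1 1 0
0 1 0 0 1
1 1 0 0 1

After press 2 at (1,1):
0 1 1 1 1
1 0 0 0 1
1 0 1 1 0
0 1 0 0 1
1 1 0 0 1

After press 3 at (1,2):
0 1 0 1 1
1 1 1 1 1
1 0 0 1 0
0 1 0 0 1
1 1 0 0 1

After press 4 at (1,4):
0 1 0 1 0
1 1 1 0 0
1 0 0 1 1
0 1 0 0 1
1 1 0 0 1

Lights still on: 13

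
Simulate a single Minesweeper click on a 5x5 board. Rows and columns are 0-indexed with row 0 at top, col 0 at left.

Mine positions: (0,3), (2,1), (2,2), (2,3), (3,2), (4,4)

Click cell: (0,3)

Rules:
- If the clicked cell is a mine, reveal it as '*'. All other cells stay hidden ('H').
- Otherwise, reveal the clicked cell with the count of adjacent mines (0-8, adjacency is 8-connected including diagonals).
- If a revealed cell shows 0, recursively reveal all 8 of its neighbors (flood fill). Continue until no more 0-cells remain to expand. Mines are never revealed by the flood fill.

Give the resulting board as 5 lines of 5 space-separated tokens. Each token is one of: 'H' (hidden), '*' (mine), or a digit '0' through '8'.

H H H * H
H H H H H
H H H H H
H H H H H
H H H H H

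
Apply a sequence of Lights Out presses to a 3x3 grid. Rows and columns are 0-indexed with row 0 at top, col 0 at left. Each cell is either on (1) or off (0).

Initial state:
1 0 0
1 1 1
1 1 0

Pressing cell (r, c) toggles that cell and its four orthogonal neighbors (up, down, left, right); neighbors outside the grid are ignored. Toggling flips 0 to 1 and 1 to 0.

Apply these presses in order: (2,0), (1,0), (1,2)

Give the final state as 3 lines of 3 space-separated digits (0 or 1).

After press 1 at (2,0):
1 0 0
0 1 1
0 0 0

After press 2 at (1,0):
0 0 0
1 0 1
1 0 0

After press 3 at (1,2):
0 0 1
1 1 0
1 0 1

Answer: 0 0 1
1 1 0
1 0 1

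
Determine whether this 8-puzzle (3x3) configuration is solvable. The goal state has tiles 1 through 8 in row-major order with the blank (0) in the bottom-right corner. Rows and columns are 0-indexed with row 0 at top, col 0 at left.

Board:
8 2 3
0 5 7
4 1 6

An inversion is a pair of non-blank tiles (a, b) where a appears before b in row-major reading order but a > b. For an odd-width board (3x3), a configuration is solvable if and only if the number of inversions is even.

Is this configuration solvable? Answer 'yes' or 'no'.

Inversions (pairs i<j in row-major order where tile[i] > tile[j] > 0): 15
15 is odd, so the puzzle is not solvable.

Answer: no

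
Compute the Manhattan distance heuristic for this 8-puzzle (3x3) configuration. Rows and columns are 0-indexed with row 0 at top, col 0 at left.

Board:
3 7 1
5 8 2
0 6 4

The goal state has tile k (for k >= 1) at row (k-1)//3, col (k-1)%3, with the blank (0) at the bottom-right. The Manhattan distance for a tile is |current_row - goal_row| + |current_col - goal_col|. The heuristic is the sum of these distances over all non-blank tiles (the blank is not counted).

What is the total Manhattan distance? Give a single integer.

Tile 3: at (0,0), goal (0,2), distance |0-0|+|0-2| = 2
Tile 7: at (0,1), goal (2,0), distance |0-2|+|1-0| = 3
Tile 1: at (0,2), goal (0,0), distance |0-0|+|2-0| = 2
Tile 5: at (1,0), goal (1,1), distance |1-1|+|0-1| = 1
Tile 8: at (1,1), goal (2,1), distance |1-2|+|1-1| = 1
Tile 2: at (1,2), goal (0,1), distance |1-0|+|2-1| = 2
Tile 6: at (2,1), goal (1,2), distance |2-1|+|1-2| = 2
Tile 4: at (2,2), goal (1,0), distance |2-1|+|2-0| = 3
Sum: 2 + 3 + 2 + 1 + 1 + 2 + 2 + 3 = 16

Answer: 16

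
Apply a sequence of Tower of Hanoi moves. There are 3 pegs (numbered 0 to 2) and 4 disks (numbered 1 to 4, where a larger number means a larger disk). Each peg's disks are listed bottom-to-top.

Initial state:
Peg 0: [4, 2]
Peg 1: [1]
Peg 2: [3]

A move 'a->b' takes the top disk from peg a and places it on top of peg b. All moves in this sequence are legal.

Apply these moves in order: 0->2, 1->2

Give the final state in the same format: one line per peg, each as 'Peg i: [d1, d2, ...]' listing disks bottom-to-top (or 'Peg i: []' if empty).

Answer: Peg 0: [4]
Peg 1: []
Peg 2: [3, 2, 1]

Derivation:
After move 1 (0->2):
Peg 0: [4]
Peg 1: [1]
Peg 2: [3, 2]

After move 2 (1->2):
Peg 0: [4]
Peg 1: []
Peg 2: [3, 2, 1]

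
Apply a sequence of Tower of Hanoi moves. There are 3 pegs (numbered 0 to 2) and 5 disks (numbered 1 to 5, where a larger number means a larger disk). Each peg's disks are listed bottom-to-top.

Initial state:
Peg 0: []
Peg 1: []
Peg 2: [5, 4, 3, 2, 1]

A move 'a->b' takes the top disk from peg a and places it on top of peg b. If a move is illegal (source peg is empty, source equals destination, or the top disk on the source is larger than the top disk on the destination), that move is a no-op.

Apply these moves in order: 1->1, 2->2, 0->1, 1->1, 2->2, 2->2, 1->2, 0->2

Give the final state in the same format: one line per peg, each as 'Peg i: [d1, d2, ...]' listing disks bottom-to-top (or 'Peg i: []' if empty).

Answer: Peg 0: []
Peg 1: []
Peg 2: [5, 4, 3, 2, 1]

Derivation:
After move 1 (1->1):
Peg 0: []
Peg 1: []
Peg 2: [5, 4, 3, 2, 1]

After move 2 (2->2):
Peg 0: []
Peg 1: []
Peg 2: [5, 4, 3, 2, 1]

After move 3 (0->1):
Peg 0: []
Peg 1: []
Peg 2: [5, 4, 3, 2, 1]

After move 4 (1->1):
Peg 0: []
Peg 1: []
Peg 2: [5, 4, 3, 2, 1]

After move 5 (2->2):
Peg 0: []
Peg 1: []
Peg 2: [5, 4, 3, 2, 1]

After move 6 (2->2):
Peg 0: []
Peg 1: []
Peg 2: [5, 4, 3, 2, 1]

After move 7 (1->2):
Peg 0: []
Peg 1: []
Peg 2: [5, 4, 3, 2, 1]

After move 8 (0->2):
Peg 0: []
Peg 1: []
Peg 2: [5, 4, 3, 2, 1]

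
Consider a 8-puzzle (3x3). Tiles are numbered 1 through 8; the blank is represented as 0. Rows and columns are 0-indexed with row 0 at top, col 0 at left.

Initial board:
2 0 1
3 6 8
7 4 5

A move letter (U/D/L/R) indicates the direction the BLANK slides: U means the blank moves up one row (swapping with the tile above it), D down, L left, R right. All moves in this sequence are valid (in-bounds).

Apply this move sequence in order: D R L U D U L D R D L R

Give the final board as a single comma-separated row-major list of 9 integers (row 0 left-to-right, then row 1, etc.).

After move 1 (D):
2 6 1
3 0 8
7 4 5

After move 2 (R):
2 6 1
3 8 0
7 4 5

After move 3 (L):
2 6 1
3 0 8
7 4 5

After move 4 (U):
2 0 1
3 6 8
7 4 5

After move 5 (D):
2 6 1
3 0 8
7 4 5

After move 6 (U):
2 0 1
3 6 8
7 4 5

After move 7 (L):
0 2 1
3 6 8
7 4 5

After move 8 (D):
3 2 1
0 6 8
7 4 5

After move 9 (R):
3 2 1
6 0 8
7 4 5

After move 10 (D):
3 2 1
6 4 8
7 0 5

After move 11 (L):
3 2 1
6 4 8
0 7 5

After move 12 (R):
3 2 1
6 4 8
7 0 5

Answer: 3, 2, 1, 6, 4, 8, 7, 0, 5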